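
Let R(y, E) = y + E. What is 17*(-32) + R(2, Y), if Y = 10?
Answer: -532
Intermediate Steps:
R(y, E) = E + y
17*(-32) + R(2, Y) = 17*(-32) + (10 + 2) = -544 + 12 = -532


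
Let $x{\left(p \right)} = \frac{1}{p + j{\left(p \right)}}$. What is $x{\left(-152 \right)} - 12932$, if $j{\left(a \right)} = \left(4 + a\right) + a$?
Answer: $- \frac{5845265}{452} \approx -12932.0$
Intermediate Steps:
$j{\left(a \right)} = 4 + 2 a$
$x{\left(p \right)} = \frac{1}{4 + 3 p}$ ($x{\left(p \right)} = \frac{1}{p + \left(4 + 2 p\right)} = \frac{1}{4 + 3 p}$)
$x{\left(-152 \right)} - 12932 = \frac{1}{4 + 3 \left(-152\right)} - 12932 = \frac{1}{4 - 456} - 12932 = \frac{1}{-452} - 12932 = - \frac{1}{452} - 12932 = - \frac{5845265}{452}$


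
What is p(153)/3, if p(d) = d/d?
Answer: ⅓ ≈ 0.33333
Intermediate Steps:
p(d) = 1
p(153)/3 = 1/3 = 1*(⅓) = ⅓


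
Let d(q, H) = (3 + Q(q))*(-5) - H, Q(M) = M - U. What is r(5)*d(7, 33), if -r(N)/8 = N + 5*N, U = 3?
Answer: 16320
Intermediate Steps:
Q(M) = -3 + M (Q(M) = M - 1*3 = M - 3 = -3 + M)
d(q, H) = -H - 5*q (d(q, H) = (3 + (-3 + q))*(-5) - H = q*(-5) - H = -5*q - H = -H - 5*q)
r(N) = -48*N (r(N) = -8*(N + 5*N) = -48*N)
r(5)*d(7, 33) = (-48*5)*(-1*33 - 5*7) = -240*(-33 - 35) = -240*(-68) = 16320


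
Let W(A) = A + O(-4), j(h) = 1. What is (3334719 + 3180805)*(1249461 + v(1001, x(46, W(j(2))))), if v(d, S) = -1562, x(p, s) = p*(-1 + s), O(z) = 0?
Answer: 8130715884076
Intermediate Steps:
W(A) = A (W(A) = A + 0 = A)
(3334719 + 3180805)*(1249461 + v(1001, x(46, W(j(2))))) = (3334719 + 3180805)*(1249461 - 1562) = 6515524*1247899 = 8130715884076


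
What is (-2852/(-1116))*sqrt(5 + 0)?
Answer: 23*sqrt(5)/9 ≈ 5.7144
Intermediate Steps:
(-2852/(-1116))*sqrt(5 + 0) = (-2852*(-1)/1116)*sqrt(5) = (-1*(-23/9))*sqrt(5) = 23*sqrt(5)/9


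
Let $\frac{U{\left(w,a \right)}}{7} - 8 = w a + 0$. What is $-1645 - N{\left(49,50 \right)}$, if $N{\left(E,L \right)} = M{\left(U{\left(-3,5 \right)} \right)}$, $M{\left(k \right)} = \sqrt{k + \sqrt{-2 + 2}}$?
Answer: $-1645 - 7 i \approx -1645.0 - 7.0 i$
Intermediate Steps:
$U{\left(w,a \right)} = 56 + 7 a w$ ($U{\left(w,a \right)} = 56 + 7 \left(w a + 0\right) = 56 + 7 \left(a w + 0\right) = 56 + 7 a w$)
$M{\left(k \right)} = \sqrt{k}$ ($M{\left(k \right)} = \sqrt{k + \sqrt{0}} = \sqrt{k + 0} = \sqrt{k}$)
$N{\left(E,L \right)} = 7 i$ ($N{\left(E,L \right)} = \sqrt{56 + 7 \cdot 5 \left(-3\right)} = \sqrt{56 - 105} = \sqrt{-49} = 7 i$)
$-1645 - N{\left(49,50 \right)} = -1645 - 7 i$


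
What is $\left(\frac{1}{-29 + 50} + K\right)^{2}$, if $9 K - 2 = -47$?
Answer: $\frac{10816}{441} \approx 24.526$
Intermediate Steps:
$K = -5$ ($K = \frac{2}{9} + \frac{1}{9} \left(-47\right) = \frac{2}{9} - \frac{47}{9} = -5$)
$\left(\frac{1}{-29 + 50} + K\right)^{2} = \left(\frac{1}{-29 + 50} - 5\right)^{2} = \left(\frac{1}{21} - 5\right)^{2} = \left(- \frac{104}{21}\right)^{2} = \frac{10816}{441}$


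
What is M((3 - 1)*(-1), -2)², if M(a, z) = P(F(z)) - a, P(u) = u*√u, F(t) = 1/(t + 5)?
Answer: (18 + √3)²/81 ≈ 4.8068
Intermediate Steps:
F(t) = 1/(5 + t)
P(u) = u^(3/2)
M(a, z) = (1/(5 + z))^(3/2) - a
M((3 - 1)*(-1), -2)² = ((1/(5 - 2))^(3/2) - (3 - 1)*(-1))² = ((1/3)^(3/2) - 2*(-1))² = ((⅓)^(3/2) - 1*(-2))² = (√3/9 + 2)² = (2 + √3/9)²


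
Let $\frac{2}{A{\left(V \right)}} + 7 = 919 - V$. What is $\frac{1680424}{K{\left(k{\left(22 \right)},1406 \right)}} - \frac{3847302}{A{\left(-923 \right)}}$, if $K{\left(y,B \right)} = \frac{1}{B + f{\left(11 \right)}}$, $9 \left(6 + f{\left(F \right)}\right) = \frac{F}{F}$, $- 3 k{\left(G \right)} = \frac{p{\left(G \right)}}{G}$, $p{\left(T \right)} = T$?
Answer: $- \frac{10594073441}{9} \approx -1.1771 \cdot 10^{9}$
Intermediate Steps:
$A{\left(V \right)} = \frac{2}{912 - V}$ ($A{\left(V \right)} = \frac{2}{-7 - \left(-919 + V\right)} = \frac{2}{912 - V}$)
$k{\left(G \right)} = - \frac{1}{3}$ ($k{\left(G \right)} = - \frac{G \frac{1}{G}}{3} = \left(- \frac{1}{3}\right) 1 = - \frac{1}{3}$)
$f{\left(F \right)} = - \frac{53}{9}$ ($f{\left(F \right)} = -6 + \frac{F \frac{1}{F}}{9} = -6 + \frac{1}{9} \cdot 1 = -6 + \frac{1}{9} = - \frac{53}{9}$)
$K{\left(y,B \right)} = \frac{1}{- \frac{53}{9} + B}$ ($K{\left(y,B \right)} = \frac{1}{B - \frac{53}{9}} = \frac{1}{- \frac{53}{9} + B}$)
$\frac{1680424}{K{\left(k{\left(22 \right)},1406 \right)}} - \frac{3847302}{A{\left(-923 \right)}} = \frac{1680424}{9 \frac{1}{-53 + 9 \cdot 1406}} - \frac{3847302}{\left(-2\right) \frac{1}{-912 - 923}} = \frac{1680424}{9 \frac{1}{-53 + 12654}} - \frac{3847302}{\left(-2\right) \frac{1}{-1835}} = \frac{1680424}{9 \cdot \frac{1}{12601}} - \frac{3847302}{\left(-2\right) \left(- \frac{1}{1835}\right)} = \frac{1680424}{9 \cdot \frac{1}{12601}} - \frac{3847302}{\frac{2}{1835}} = \frac{1680424}{\frac{9}{12601}} - 3529899585 = 1680424 \cdot \frac{12601}{9} - 3529899585 = \frac{21175022824}{9} - 3529899585 = - \frac{10594073441}{9}$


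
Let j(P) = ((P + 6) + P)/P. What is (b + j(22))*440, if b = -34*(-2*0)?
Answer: 1000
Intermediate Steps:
j(P) = (6 + 2*P)/P (j(P) = ((6 + P) + P)/P = (6 + 2*P)/P)
b = 0 (b = -0 = -34*0 = 0)
(b + j(22))*440 = (0 + (2 + 6/22))*440 = (0 + (2 + 6*(1/22)))*440 = (0 + (2 + 3/11))*440 = (0 + 25/11)*440 = (25/11)*440 = 1000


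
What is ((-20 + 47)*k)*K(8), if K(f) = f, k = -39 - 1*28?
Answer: -14472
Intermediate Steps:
k = -67 (k = -39 - 28 = -67)
((-20 + 47)*k)*K(8) = ((-20 + 47)*(-67))*8 = (27*(-67))*8 = -1809*8 = -14472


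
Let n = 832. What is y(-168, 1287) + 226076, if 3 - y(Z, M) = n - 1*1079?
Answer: 226326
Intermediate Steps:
y(Z, M) = 250 (y(Z, M) = 3 - (832 - 1*1079) = 3 - (832 - 1079) = 3 - 1*(-247) = 3 + 247 = 250)
y(-168, 1287) + 226076 = 250 + 226076 = 226326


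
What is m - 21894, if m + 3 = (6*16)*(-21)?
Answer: -23913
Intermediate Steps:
m = -2019 (m = -3 + (6*16)*(-21) = -3 + 96*(-21) = -3 - 2016 = -2019)
m - 21894 = -2019 - 21894 = -23913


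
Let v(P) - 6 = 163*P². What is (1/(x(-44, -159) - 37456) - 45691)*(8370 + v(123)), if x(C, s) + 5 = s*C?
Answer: -1148103457413116/10155 ≈ -1.1306e+11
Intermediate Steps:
x(C, s) = -5 + C*s (x(C, s) = -5 + s*C = -5 + C*s)
v(P) = 6 + 163*P²
(1/(x(-44, -159) - 37456) - 45691)*(8370 + v(123)) = (1/((-5 - 44*(-159)) - 37456) - 45691)*(8370 + (6 + 163*123²)) = (1/((-5 + 6996) - 37456) - 45691)*(8370 + (6 + 163*15129)) = (1/(6991 - 37456) - 45691)*(8370 + (6 + 2466027)) = (1/(-30465) - 45691)*(8370 + 2466033) = (-1/30465 - 45691)*2474403 = -1391976316/30465*2474403 = -1148103457413116/10155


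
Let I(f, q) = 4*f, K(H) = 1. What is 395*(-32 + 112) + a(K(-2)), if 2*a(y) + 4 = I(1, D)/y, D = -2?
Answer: 31600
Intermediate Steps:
a(y) = -2 + 2/y (a(y) = -2 + ((4*1)/y)/2 = -2 + (4/y)/2 = -2 + 2/y)
395*(-32 + 112) + a(K(-2)) = 395*(-32 + 112) + (-2 + 2/1) = 395*80 + (-2 + 2*1) = 31600 + (-2 + 2) = 31600 + 0 = 31600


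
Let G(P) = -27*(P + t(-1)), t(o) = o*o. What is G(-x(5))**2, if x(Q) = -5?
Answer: 26244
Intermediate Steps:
t(o) = o**2
G(P) = -27 - 27*P (G(P) = -27*(P + (-1)**2) = -27*(P + 1) = -27*(1 + P) = -27 - 27*P)
G(-x(5))**2 = (-27 - (-27)*(-5))**2 = (-27 - 27*5)**2 = (-27 - 135)**2 = (-162)**2 = 26244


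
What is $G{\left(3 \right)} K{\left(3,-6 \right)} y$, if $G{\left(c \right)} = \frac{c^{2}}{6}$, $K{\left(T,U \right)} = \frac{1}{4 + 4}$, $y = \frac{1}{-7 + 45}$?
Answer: $\frac{3}{608} \approx 0.0049342$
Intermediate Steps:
$y = \frac{1}{38} \approx 0.026316$
$K{\left(T,U \right)} = \frac{1}{8}$
$G{\left(c \right)} = \frac{c^{2}}{6}$ ($G{\left(c \right)} = c^{2} \cdot \frac{1}{6} = \frac{c^{2}}{6}$)
$G{\left(3 \right)} K{\left(3,-6 \right)} y = \frac{3^{2}}{6} \cdot \frac{1}{8} \cdot \frac{1}{38} = \frac{1}{6} \cdot 9 \cdot \frac{1}{8} \cdot \frac{1}{38} = \frac{3}{2} \cdot \frac{1}{8} \cdot \frac{1}{38} = \frac{3}{16} \cdot \frac{1}{38} = \frac{3}{608}$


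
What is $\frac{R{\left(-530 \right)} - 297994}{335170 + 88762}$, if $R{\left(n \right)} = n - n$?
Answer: $- \frac{148997}{211966} \approx -0.70293$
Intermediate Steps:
$R{\left(n \right)} = 0$
$\frac{R{\left(-530 \right)} - 297994}{335170 + 88762} = \frac{0 - 297994}{335170 + 88762} = - \frac{297994}{423932} = \left(-297994\right) \frac{1}{423932} = - \frac{148997}{211966}$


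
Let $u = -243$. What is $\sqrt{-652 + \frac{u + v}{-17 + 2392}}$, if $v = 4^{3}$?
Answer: $\frac{11 i \sqrt{1215905}}{475} \approx 25.536 i$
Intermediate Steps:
$v = 64$
$\sqrt{-652 + \frac{u + v}{-17 + 2392}} = \sqrt{-652 + \frac{-243 + 64}{-17 + 2392}} = \sqrt{-652 - \frac{179}{2375}} = \sqrt{- \frac{1548679}{2375}} = \frac{11 i \sqrt{1215905}}{475}$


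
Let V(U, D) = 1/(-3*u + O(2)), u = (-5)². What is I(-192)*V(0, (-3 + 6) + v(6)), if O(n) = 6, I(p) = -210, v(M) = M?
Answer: 70/23 ≈ 3.0435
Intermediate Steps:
u = 25
V(U, D) = -1/69 (V(U, D) = 1/(-3*25 + 6) = 1/(-75 + 6) = 1/(-69) = -1/69)
I(-192)*V(0, (-3 + 6) + v(6)) = -210*(-1/69) = 70/23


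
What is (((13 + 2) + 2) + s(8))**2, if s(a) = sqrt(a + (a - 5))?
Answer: (17 + sqrt(11))**2 ≈ 412.77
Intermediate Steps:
s(a) = sqrt(-5 + 2*a) (s(a) = sqrt(a + (-5 + a)) = sqrt(-5 + 2*a))
(((13 + 2) + 2) + s(8))**2 = (((13 + 2) + 2) + sqrt(-5 + 2*8))**2 = ((15 + 2) + sqrt(-5 + 16))**2 = (17 + sqrt(11))**2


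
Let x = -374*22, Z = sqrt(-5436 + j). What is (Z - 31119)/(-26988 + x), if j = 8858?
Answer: 31119/35216 - sqrt(3422)/35216 ≈ 0.88200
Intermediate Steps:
Z = sqrt(3422) (Z = sqrt(-5436 + 8858) = sqrt(3422) ≈ 58.498)
x = -8228
(Z - 31119)/(-26988 + x) = (sqrt(3422) - 31119)/(-26988 - 8228) = (-31119 + sqrt(3422))/(-35216) = (-31119 + sqrt(3422))*(-1/35216) = 31119/35216 - sqrt(3422)/35216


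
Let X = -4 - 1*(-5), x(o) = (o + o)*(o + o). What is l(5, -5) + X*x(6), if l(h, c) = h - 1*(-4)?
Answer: 153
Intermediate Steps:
l(h, c) = 4 + h (l(h, c) = h + 4 = 4 + h)
x(o) = 4*o**2 (x(o) = (2*o)*(2*o) = 4*o**2)
X = 1 (X = -4 + 5 = 1)
l(5, -5) + X*x(6) = (4 + 5) + 1*(4*6**2) = 9 + 1*(4*36) = 9 + 1*144 = 9 + 144 = 153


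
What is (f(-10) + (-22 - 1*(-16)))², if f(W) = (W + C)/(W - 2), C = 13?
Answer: 625/16 ≈ 39.063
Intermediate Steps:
f(W) = (13 + W)/(-2 + W) (f(W) = (W + 13)/(W - 2) = (13 + W)/(-2 + W))
(f(-10) + (-22 - 1*(-16)))² = ((13 - 10)/(-2 - 10) + (-22 - 1*(-16)))² = (3/(-12) + (-22 + 16))² = (-1/12*3 - 6)² = (-¼ - 6)² = (-25/4)² = 625/16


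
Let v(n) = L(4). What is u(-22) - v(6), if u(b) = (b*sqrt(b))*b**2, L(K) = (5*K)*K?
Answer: -80 - 10648*I*sqrt(22) ≈ -80.0 - 49944.0*I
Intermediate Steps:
L(K) = 5*K**2
u(b) = b**(7/2) (u(b) = b**(3/2)*b**2 = b**(7/2))
v(n) = 80 (v(n) = 5*4**2 = 5*16 = 80)
u(-22) - v(6) = (-22)**(7/2) - 1*80 = -10648*I*sqrt(22) - 80 = -80 - 10648*I*sqrt(22)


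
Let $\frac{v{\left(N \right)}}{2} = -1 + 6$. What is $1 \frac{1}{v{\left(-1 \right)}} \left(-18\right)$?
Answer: $- \frac{9}{5} \approx -1.8$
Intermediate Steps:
$v{\left(N \right)} = 10$ ($v{\left(N \right)} = 2 \left(-1 + 6\right) = 2 \cdot 5 = 10$)
$1 \frac{1}{v{\left(-1 \right)}} \left(-18\right) = 1 \cdot \frac{1}{10} \left(-18\right) = \frac{1}{10} \left(-18\right) = - \frac{9}{5}$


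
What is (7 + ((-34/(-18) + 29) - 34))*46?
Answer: 1610/9 ≈ 178.89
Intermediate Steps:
(7 + ((-34/(-18) + 29) - 34))*46 = (7 + ((-34*(-1/18) + 29) - 34))*46 = (7 + ((17/9 + 29) - 34))*46 = (7 + (278/9 - 34))*46 = (7 - 28/9)*46 = (35/9)*46 = 1610/9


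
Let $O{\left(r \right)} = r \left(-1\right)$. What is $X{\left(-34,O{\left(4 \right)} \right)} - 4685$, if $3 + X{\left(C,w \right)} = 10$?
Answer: $-4678$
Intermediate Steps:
$O{\left(r \right)} = - r$
$X{\left(C,w \right)} = 7$ ($X{\left(C,w \right)} = -3 + 10 = 7$)
$X{\left(-34,O{\left(4 \right)} \right)} - 4685 = 7 - 4685 = -4678$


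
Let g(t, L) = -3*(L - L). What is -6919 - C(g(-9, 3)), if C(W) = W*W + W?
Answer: -6919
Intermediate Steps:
g(t, L) = 0 (g(t, L) = -3*0 = 0)
C(W) = W + W**2 (C(W) = W**2 + W = W + W**2)
-6919 - C(g(-9, 3)) = -6919 - 0*(1 + 0) = -6919 - 0 = -6919 - 1*0 = -6919 + 0 = -6919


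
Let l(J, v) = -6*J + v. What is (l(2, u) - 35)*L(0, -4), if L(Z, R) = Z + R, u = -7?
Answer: 216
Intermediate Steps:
l(J, v) = v - 6*J
L(Z, R) = R + Z
(l(2, u) - 35)*L(0, -4) = ((-7 - 6*2) - 35)*(-4 + 0) = ((-7 - 12) - 35)*(-4) = (-19 - 35)*(-4) = -54*(-4) = 216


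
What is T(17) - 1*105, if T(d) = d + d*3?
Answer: -37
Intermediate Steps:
T(d) = 4*d (T(d) = d + 3*d = 4*d)
T(17) - 1*105 = 4*17 - 1*105 = 68 - 105 = -37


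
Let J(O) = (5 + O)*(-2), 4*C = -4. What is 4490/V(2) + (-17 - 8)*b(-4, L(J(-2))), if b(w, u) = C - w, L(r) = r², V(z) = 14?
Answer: 1720/7 ≈ 245.71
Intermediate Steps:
C = -1 (C = (¼)*(-4) = -1)
J(O) = -10 - 2*O
b(w, u) = -1 - w
4490/V(2) + (-17 - 8)*b(-4, L(J(-2))) = 4490/14 + (-17 - 8)*(-1 - 1*(-4)) = 4490*(1/14) - 25*(-1 + 4) = 2245/7 - 25*3 = 2245/7 - 75 = 1720/7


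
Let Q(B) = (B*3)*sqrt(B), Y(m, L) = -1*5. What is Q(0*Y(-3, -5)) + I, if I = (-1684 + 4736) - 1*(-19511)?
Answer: 22563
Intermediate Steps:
Y(m, L) = -5
I = 22563 (I = 3052 + 19511 = 22563)
Q(B) = 3*B**(3/2) (Q(B) = (3*B)*sqrt(B) = 3*B**(3/2))
Q(0*Y(-3, -5)) + I = 3*(0*(-5))**(3/2) + 22563 = 3*0**(3/2) + 22563 = 3*0 + 22563 = 0 + 22563 = 22563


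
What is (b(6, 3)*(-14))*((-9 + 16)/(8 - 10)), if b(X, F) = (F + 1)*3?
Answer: 588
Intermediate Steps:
b(X, F) = 3 + 3*F (b(X, F) = (1 + F)*3 = 3 + 3*F)
(b(6, 3)*(-14))*((-9 + 16)/(8 - 10)) = ((3 + 3*3)*(-14))*((-9 + 16)/(8 - 10)) = ((3 + 9)*(-14))*(7/(-2)) = (12*(-14))*(7*(-½)) = -168*(-7/2) = 588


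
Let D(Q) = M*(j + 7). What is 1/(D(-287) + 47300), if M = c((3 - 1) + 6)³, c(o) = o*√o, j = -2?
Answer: -473/11181532 + 512*√2/13976915 ≈ 9.5033e-6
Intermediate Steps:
c(o) = o^(3/2)
M = 8192*√2 (M = (((3 - 1) + 6)^(3/2))³ = ((2 + 6)^(3/2))³ = (8^(3/2))³ = (16*√2)³ = 8192*√2 ≈ 11585.)
D(Q) = 40960*√2 (D(Q) = (8192*√2)*(-2 + 7) = (8192*√2)*5 = 40960*√2)
1/(D(-287) + 47300) = 1/(40960*√2 + 47300) = 1/(47300 + 40960*√2)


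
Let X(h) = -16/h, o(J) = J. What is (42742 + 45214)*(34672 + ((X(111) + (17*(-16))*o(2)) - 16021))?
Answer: 176779334116/111 ≈ 1.5926e+9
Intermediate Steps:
(42742 + 45214)*(34672 + ((X(111) + (17*(-16))*o(2)) - 16021)) = (42742 + 45214)*(34672 + ((-16/111 + (17*(-16))*2) - 16021)) = 87956*(34672 + ((-16*1/111 - 272*2) - 16021)) = 87956*(34672 + ((-16/111 - 544) - 16021)) = 87956*(34672 + (-60400/111 - 16021)) = 87956*(34672 - 1838731/111) = 87956*(2009861/111) = 176779334116/111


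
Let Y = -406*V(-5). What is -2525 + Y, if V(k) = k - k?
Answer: -2525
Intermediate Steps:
V(k) = 0
Y = 0 (Y = -406*0 = 0)
-2525 + Y = -2525 + 0 = -2525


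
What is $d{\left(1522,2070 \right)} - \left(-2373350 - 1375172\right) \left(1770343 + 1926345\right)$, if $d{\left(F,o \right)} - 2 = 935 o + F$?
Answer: $13857118232110$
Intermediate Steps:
$d{\left(F,o \right)} = 2 + F + 935 o$ ($d{\left(F,o \right)} = 2 + \left(935 o + F\right) = 2 + \left(F + 935 o\right) = 2 + F + 935 o$)
$d{\left(1522,2070 \right)} - \left(-2373350 - 1375172\right) \left(1770343 + 1926345\right) = \left(2 + 1522 + 935 \cdot 2070\right) - \left(-2373350 - 1375172\right) \left(1770343 + 1926345\right) = \left(2 + 1522 + 1935450\right) - \left(-3748522\right) 3696688 = 1936974 - -13857116295136 = 1936974 + 13857116295136 = 13857118232110$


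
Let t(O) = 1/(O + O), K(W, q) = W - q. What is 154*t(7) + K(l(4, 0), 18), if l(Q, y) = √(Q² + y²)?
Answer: -3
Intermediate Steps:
t(O) = 1/(2*O)
154*t(7) + K(l(4, 0), 18) = 154*((½)/7) + (√(4² + 0²) - 1*18) = 154*((½)*(⅐)) + (√(16 + 0) - 18) = 154*(1/14) + (√16 - 18) = 11 + (4 - 18) = 11 - 14 = -3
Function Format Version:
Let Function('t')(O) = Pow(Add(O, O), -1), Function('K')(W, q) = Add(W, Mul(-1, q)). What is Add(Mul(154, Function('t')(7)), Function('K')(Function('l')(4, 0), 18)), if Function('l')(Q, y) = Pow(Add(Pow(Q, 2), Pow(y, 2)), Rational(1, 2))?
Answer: -3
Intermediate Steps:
Function('t')(O) = Mul(Rational(1, 2), Pow(O, -1)) (Function('t')(O) = Pow(Mul(2, O), -1) = Mul(Rational(1, 2), Pow(O, -1)))
Add(Mul(154, Function('t')(7)), Function('K')(Function('l')(4, 0), 18)) = Add(Mul(154, Mul(Rational(1, 2), Pow(7, -1))), Add(Pow(Add(Pow(4, 2), Pow(0, 2)), Rational(1, 2)), Mul(-1, 18))) = Add(Mul(154, Mul(Rational(1, 2), Rational(1, 7))), Add(Pow(Add(16, 0), Rational(1, 2)), -18)) = Add(Mul(154, Rational(1, 14)), Add(Pow(16, Rational(1, 2)), -18)) = Add(11, Add(4, -18)) = Add(11, -14) = -3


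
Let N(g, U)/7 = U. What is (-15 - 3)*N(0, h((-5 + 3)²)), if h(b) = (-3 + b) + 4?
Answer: -630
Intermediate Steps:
h(b) = 1 + b
N(g, U) = 7*U
(-15 - 3)*N(0, h((-5 + 3)²)) = (-15 - 3)*(7*(1 + (-5 + 3)²)) = -126*(1 + (-2)²) = -126*(1 + 4) = -126*5 = -18*35 = -630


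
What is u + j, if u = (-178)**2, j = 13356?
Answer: 45040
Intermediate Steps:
u = 31684
u + j = 31684 + 13356 = 45040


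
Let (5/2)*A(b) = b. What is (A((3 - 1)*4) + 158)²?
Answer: 649636/25 ≈ 25985.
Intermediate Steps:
A(b) = 2*b/5
(A((3 - 1)*4) + 158)² = (2*((3 - 1)*4)/5 + 158)² = (2*(2*4)/5 + 158)² = ((⅖)*8 + 158)² = (16/5 + 158)² = (806/5)² = 649636/25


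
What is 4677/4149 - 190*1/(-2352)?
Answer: 654923/542136 ≈ 1.2080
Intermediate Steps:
4677/4149 - 190*1/(-2352) = 4677*(1/4149) - 190*(-1/2352) = 1559/1383 + 95/1176 = 654923/542136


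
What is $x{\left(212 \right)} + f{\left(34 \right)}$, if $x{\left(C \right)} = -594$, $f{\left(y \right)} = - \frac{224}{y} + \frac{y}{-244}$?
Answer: $- \frac{1245909}{2074} \approx -600.73$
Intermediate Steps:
$f{\left(y \right)} = - \frac{224}{y} - \frac{y}{244}$ ($f{\left(y \right)} = - \frac{224}{y} + y \left(- \frac{1}{244}\right) = - \frac{224}{y} - \frac{y}{244}$)
$x{\left(212 \right)} + f{\left(34 \right)} = -594 - \left(\frac{17}{122} + \frac{224}{34}\right) = -594 - \frac{13953}{2074} = - \frac{1245909}{2074}$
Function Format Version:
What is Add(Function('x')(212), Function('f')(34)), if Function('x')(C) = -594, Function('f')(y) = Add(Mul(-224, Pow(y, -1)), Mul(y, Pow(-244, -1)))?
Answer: Rational(-1245909, 2074) ≈ -600.73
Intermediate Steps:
Function('f')(y) = Add(Mul(-224, Pow(y, -1)), Mul(Rational(-1, 244), y)) (Function('f')(y) = Add(Mul(-224, Pow(y, -1)), Mul(y, Rational(-1, 244))) = Add(Mul(-224, Pow(y, -1)), Mul(Rational(-1, 244), y)))
Add(Function('x')(212), Function('f')(34)) = Add(-594, Add(Mul(-224, Pow(34, -1)), Mul(Rational(-1, 244), 34))) = Add(-594, Add(Mul(-224, Rational(1, 34)), Rational(-17, 122))) = Add(-594, Add(Rational(-112, 17), Rational(-17, 122))) = Add(-594, Rational(-13953, 2074)) = Rational(-1245909, 2074)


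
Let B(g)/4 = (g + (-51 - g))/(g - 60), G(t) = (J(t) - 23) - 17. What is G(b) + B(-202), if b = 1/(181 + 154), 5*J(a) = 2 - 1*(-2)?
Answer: -25166/655 ≈ -38.421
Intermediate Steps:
J(a) = 4/5 (J(a) = (2 - 1*(-2))/5 = (2 + 2)/5 = (1/5)*4 = 4/5)
b = 1/335 ≈ 0.0029851
G(t) = -196/5 (G(t) = (4/5 - 23) - 17 = -111/5 - 17 = -196/5)
B(g) = -204/(-60 + g) (B(g) = 4*((g + (-51 - g))/(g - 60)) = 4*(-51/(-60 + g)) = -204/(-60 + g))
G(b) + B(-202) = -196/5 - 204/(-60 - 202) = -196/5 - 204/(-262) = -196/5 - 204*(-1/262) = -196/5 + 102/131 = -25166/655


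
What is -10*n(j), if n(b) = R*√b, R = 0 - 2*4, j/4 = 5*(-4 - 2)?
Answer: 160*I*√30 ≈ 876.36*I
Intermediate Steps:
j = -120 (j = 4*(5*(-4 - 2)) = 4*(5*(-6)) = 4*(-30) = -120)
R = -8 (R = 0 - 8 = -8)
n(b) = -8*√b
-10*n(j) = -(-80)*√(-120) = -(-80)*2*I*√30 = -(-160)*I*√30 = 160*I*√30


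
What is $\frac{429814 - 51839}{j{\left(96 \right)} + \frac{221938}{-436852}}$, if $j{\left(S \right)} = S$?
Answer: $\frac{82559567350}{20857927} \approx 3958.2$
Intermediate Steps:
$\frac{429814 - 51839}{j{\left(96 \right)} + \frac{221938}{-436852}} = \frac{429814 - 51839}{96 + \frac{221938}{-436852}} = \frac{377975}{96 + 221938 \left(- \frac{1}{436852}\right)} = \frac{377975}{96 - \frac{110969}{218426}} = \frac{377975}{\frac{20857927}{218426}} = 377975 \cdot \frac{218426}{20857927} = \frac{82559567350}{20857927}$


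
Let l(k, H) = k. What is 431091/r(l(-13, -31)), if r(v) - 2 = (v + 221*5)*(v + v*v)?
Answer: 22689/8966 ≈ 2.5306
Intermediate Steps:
r(v) = 2 + (1105 + v)*(v + v**2) (r(v) = 2 + (v + 221*5)*(v + v*v) = 2 + (v + 1105)*(v + v**2) = 2 + (1105 + v)*(v + v**2))
431091/r(l(-13, -31)) = 431091/(2 + (-13)**3 + 1105*(-13) + 1106*(-13)**2) = 431091/(2 - 2197 - 14365 + 1106*169) = 431091/(2 - 2197 - 14365 + 186914) = 431091/170354 = 431091*(1/170354) = 22689/8966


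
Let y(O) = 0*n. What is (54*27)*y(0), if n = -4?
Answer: 0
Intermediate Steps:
y(O) = 0 (y(O) = 0*(-4) = 0)
(54*27)*y(0) = (54*27)*0 = 1458*0 = 0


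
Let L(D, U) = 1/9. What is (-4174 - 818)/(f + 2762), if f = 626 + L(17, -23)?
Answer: -44928/30493 ≈ -1.4734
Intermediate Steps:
L(D, U) = ⅑
f = 5635/9 (f = 626 + ⅑ = 5635/9 ≈ 626.11)
(-4174 - 818)/(f + 2762) = (-4174 - 818)/(5635/9 + 2762) = -4992/30493/9 = -4992*9/30493 = -44928/30493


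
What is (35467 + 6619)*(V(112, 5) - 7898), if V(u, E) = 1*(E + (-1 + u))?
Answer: -327513252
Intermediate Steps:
V(u, E) = -1 + E + u (V(u, E) = 1*(-1 + E + u) = -1 + E + u)
(35467 + 6619)*(V(112, 5) - 7898) = (35467 + 6619)*((-1 + 5 + 112) - 7898) = 42086*(116 - 7898) = 42086*(-7782) = -327513252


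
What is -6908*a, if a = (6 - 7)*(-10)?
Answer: -69080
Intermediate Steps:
a = 10 (a = -1*(-10) = 10)
-6908*a = -6908*10 = -69080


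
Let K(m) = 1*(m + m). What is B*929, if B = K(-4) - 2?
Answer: -9290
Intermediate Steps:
K(m) = 2*m (K(m) = 1*(2*m) = 2*m)
B = -10 (B = 2*(-4) - 2 = -8 - 2 = -10)
B*929 = -10*929 = -9290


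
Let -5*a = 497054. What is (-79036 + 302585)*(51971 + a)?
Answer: -53025599251/5 ≈ -1.0605e+10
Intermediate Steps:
a = -497054/5 (a = -⅕*497054 = -497054/5 ≈ -99411.)
(-79036 + 302585)*(51971 + a) = (-79036 + 302585)*(51971 - 497054/5) = 223549*(-237199/5) = -53025599251/5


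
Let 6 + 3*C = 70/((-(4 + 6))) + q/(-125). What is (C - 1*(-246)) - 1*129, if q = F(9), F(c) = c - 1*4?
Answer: 8449/75 ≈ 112.65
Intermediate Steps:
F(c) = -4 + c (F(c) = c - 4 = -4 + c)
q = 5 (q = -4 + 9 = 5)
C = -326/75 (C = -2 + (70/((-(4 + 6))) + 5/(-125))/3 = -2 + (70/((-1*10)) + 5*(-1/125))/3 = -2 + (70/(-10) - 1/25)/3 = -2 + (70*(-⅒) - 1/25)/3 = -2 + (-7 - 1/25)/3 = -2 + (⅓)*(-176/25) = -2 - 176/75 = -326/75 ≈ -4.3467)
(C - 1*(-246)) - 1*129 = (-326/75 - 1*(-246)) - 1*129 = (-326/75 + 246) - 129 = 18124/75 - 129 = 8449/75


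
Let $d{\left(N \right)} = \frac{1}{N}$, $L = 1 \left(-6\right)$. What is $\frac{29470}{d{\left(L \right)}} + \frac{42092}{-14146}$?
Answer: $- \frac{1250668906}{7073} \approx -1.7682 \cdot 10^{5}$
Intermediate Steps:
$L = -6$
$\frac{29470}{d{\left(L \right)}} + \frac{42092}{-14146} = \frac{29470}{\frac{1}{-6}} + \frac{42092}{-14146} = \frac{29470}{- \frac{1}{6}} + 42092 \left(- \frac{1}{14146}\right) = 29470 \left(-6\right) - \frac{21046}{7073} = -176820 - \frac{21046}{7073} = - \frac{1250668906}{7073}$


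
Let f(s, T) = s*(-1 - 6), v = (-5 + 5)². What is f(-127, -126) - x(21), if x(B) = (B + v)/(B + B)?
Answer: 1777/2 ≈ 888.50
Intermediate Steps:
v = 0 (v = 0² = 0)
x(B) = ½ (x(B) = (B + 0)/(B + B) = B/((2*B)) = B*(1/(2*B)) = ½)
f(s, T) = -7*s (f(s, T) = s*(-7) = -7*s)
f(-127, -126) - x(21) = -7*(-127) - 1*½ = 889 - ½ = 1777/2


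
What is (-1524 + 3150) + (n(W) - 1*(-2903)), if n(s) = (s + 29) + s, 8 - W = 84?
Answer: 4406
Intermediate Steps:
W = -76 (W = 8 - 1*84 = 8 - 84 = -76)
n(s) = 29 + 2*s (n(s) = (29 + s) + s = 29 + 2*s)
(-1524 + 3150) + (n(W) - 1*(-2903)) = (-1524 + 3150) + ((29 + 2*(-76)) - 1*(-2903)) = 1626 + ((29 - 152) + 2903) = 1626 + (-123 + 2903) = 1626 + 2780 = 4406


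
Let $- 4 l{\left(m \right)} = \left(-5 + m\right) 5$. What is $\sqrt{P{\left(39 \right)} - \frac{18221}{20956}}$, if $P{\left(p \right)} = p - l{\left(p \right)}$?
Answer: $\frac{\sqrt{52380483}}{806} \approx 8.9794$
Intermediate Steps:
$l{\left(m \right)} = \frac{25}{4} - \frac{5 m}{4}$ ($l{\left(m \right)} = - \frac{\left(-5 + m\right) 5}{4} = - \frac{-25 + 5 m}{4} = \frac{25}{4} - \frac{5 m}{4}$)
$P{\left(p \right)} = - \frac{25}{4} + \frac{9 p}{4}$ ($P{\left(p \right)} = p - \left(\frac{25}{4} - \frac{5 p}{4}\right) = p + \left(- \frac{25}{4} + \frac{5 p}{4}\right) = - \frac{25}{4} + \frac{9 p}{4}$)
$\sqrt{P{\left(39 \right)} - \frac{18221}{20956}} = \sqrt{\left(- \frac{25}{4} + \frac{9}{4} \cdot 39\right) - \frac{18221}{20956}} = \sqrt{\left(- \frac{25}{4} + \frac{351}{4}\right) - \frac{18221}{20956}} = \sqrt{\frac{163}{2} - \frac{18221}{20956}} = \sqrt{\frac{1689693}{20956}} = \frac{\sqrt{52380483}}{806}$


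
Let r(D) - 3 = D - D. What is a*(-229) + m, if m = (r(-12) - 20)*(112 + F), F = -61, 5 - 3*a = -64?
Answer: -6134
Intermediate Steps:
a = 23 (a = 5/3 - ⅓*(-64) = 5/3 + 64/3 = 23)
r(D) = 3 (r(D) = 3 + (D - D) = 3 + 0 = 3)
m = -867 (m = (3 - 20)*(112 - 61) = -17*51 = -867)
a*(-229) + m = 23*(-229) - 867 = -5267 - 867 = -6134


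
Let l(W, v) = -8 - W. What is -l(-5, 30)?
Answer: 3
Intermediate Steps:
-l(-5, 30) = -(-8 - 1*(-5)) = -(-8 + 5) = -1*(-3) = 3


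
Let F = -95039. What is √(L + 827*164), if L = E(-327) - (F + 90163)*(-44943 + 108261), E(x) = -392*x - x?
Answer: √309002707 ≈ 17578.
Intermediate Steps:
E(x) = -393*x
L = 308867079 (L = -393*(-327) - (-95039 + 90163)*(-44943 + 108261) = 128511 - (-4876)*63318 = 128511 - 1*(-308738568) = 128511 + 308738568 = 308867079)
√(L + 827*164) = √(308867079 + 827*164) = √(308867079 + 135628) = √309002707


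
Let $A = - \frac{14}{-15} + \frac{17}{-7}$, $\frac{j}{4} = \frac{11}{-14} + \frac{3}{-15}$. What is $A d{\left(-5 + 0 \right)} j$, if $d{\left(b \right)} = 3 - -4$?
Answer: $\frac{7222}{175} \approx 41.269$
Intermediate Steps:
$d{\left(b \right)} = 7$ ($d{\left(b \right)} = 3 + 4 = 7$)
$j = - \frac{138}{35}$ ($j = 4 \left(\frac{11}{-14} + \frac{3}{-15}\right) = 4 \left(11 \left(- \frac{1}{14}\right) + 3 \left(- \frac{1}{15}\right)\right) = 4 \left(- \frac{11}{14} - \frac{1}{5}\right) = 4 \left(- \frac{69}{70}\right) = - \frac{138}{35} \approx -3.9429$)
$A = - \frac{157}{105}$ ($A = \left(-14\right) \left(- \frac{1}{15}\right) + 17 \left(- \frac{1}{7}\right) = \frac{14}{15} - \frac{17}{7} = - \frac{157}{105} \approx -1.4952$)
$A d{\left(-5 + 0 \right)} j = \left(- \frac{157}{105}\right) 7 \left(- \frac{138}{35}\right) = \left(- \frac{157}{15}\right) \left(- \frac{138}{35}\right) = \frac{7222}{175}$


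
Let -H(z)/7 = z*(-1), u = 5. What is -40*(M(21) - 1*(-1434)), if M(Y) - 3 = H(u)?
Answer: -58880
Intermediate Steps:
H(z) = 7*z (H(z) = -7*z*(-1) = -(-7)*z = 7*z)
M(Y) = 38 (M(Y) = 3 + 7*5 = 3 + 35 = 38)
-40*(M(21) - 1*(-1434)) = -40*(38 - 1*(-1434)) = -40*(38 + 1434) = -40*1472 = -58880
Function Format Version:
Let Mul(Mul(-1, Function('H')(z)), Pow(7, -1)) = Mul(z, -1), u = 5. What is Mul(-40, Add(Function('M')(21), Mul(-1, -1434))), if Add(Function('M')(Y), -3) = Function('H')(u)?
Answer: -58880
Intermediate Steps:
Function('H')(z) = Mul(7, z) (Function('H')(z) = Mul(-7, Mul(z, -1)) = Mul(-7, Mul(-1, z)) = Mul(7, z))
Function('M')(Y) = 38 (Function('M')(Y) = Add(3, Mul(7, 5)) = Add(3, 35) = 38)
Mul(-40, Add(Function('M')(21), Mul(-1, -1434))) = Mul(-40, Add(38, Mul(-1, -1434))) = Mul(-40, Add(38, 1434)) = Mul(-40, 1472) = -58880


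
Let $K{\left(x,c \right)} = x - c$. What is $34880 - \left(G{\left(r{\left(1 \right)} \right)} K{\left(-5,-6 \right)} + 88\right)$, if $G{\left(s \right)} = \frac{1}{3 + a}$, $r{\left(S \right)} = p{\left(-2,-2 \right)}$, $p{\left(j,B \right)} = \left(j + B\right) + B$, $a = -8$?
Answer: $\frac{173961}{5} \approx 34792.0$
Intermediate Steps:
$p{\left(j,B \right)} = j + 2 B$ ($p{\left(j,B \right)} = \left(B + j\right) + B = j + 2 B$)
$r{\left(S \right)} = -6$ ($r{\left(S \right)} = -2 + 2 \left(-2\right) = -2 - 4 = -6$)
$G{\left(s \right)} = - \frac{1}{5}$ ($G{\left(s \right)} = \frac{1}{3 - 8} = \frac{1}{-5} = - \frac{1}{5}$)
$34880 - \left(G{\left(r{\left(1 \right)} \right)} K{\left(-5,-6 \right)} + 88\right) = 34880 - \left(- \frac{-5 - -6}{5} + 88\right) = 34880 - \left(- \frac{-5 + 6}{5} + 88\right) = 34880 - \left(\left(- \frac{1}{5}\right) 1 + 88\right) = 34880 - \left(- \frac{1}{5} + 88\right) = 34880 - \frac{439}{5} = \frac{173961}{5}$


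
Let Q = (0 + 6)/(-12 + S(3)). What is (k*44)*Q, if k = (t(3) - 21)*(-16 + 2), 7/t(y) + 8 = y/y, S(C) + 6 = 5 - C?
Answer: -5082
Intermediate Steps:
S(C) = -1 - C (S(C) = -6 + (5 - C) = -1 - C)
t(y) = -1 (t(y) = 7/(-8 + y/y) = 7/(-8 + 1) = 7/(-7) = 7*(-1/7) = -1)
k = 308 (k = (-1 - 21)*(-16 + 2) = -22*(-14) = 308)
Q = -3/8 (Q = (0 + 6)/(-12 + (-1 - 1*3)) = 6/(-12 + (-1 - 3)) = 6/(-12 - 4) = 6/(-16) = 6*(-1/16) = -3/8 ≈ -0.37500)
(k*44)*Q = (308*44)*(-3/8) = 13552*(-3/8) = -5082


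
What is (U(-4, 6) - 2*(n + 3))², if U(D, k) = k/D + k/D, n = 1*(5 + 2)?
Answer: 529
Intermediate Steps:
n = 7 (n = 1*7 = 7)
U(D, k) = 2*k/D
(U(-4, 6) - 2*(n + 3))² = (2*6/(-4) - 2*(7 + 3))² = (2*6*(-¼) - 2*10)² = (-3 - 20)² = (-23)² = 529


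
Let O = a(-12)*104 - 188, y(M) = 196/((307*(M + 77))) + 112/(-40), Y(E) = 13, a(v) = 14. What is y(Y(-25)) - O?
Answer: -17556004/13815 ≈ -1270.8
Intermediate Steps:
y(M) = -14/5 + 196/(23639 + 307*M) (y(M) = 196/((307*(77 + M))) + 112*(-1/40) = 196/(23639 + 307*M) - 14/5 = -14/5 + 196/(23639 + 307*M))
O = 1268 (O = 14*104 - 188 = 1456 - 188 = 1268)
y(Y(-25)) - O = 14*(-23569 - 307*13)/(1535*(77 + 13)) - 1*1268 = (14/1535)*(-23569 - 3991)/90 - 1268 = (14/1535)*(1/90)*(-27560) - 1268 = -38584/13815 - 1268 = -17556004/13815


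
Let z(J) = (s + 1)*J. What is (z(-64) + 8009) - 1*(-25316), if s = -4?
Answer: 33517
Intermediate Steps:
z(J) = -3*J (z(J) = (-4 + 1)*J = -3*J)
(z(-64) + 8009) - 1*(-25316) = (-3*(-64) + 8009) - 1*(-25316) = (192 + 8009) + 25316 = 8201 + 25316 = 33517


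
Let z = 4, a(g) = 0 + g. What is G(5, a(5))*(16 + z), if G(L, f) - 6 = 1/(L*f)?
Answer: 604/5 ≈ 120.80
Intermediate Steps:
a(g) = g
G(L, f) = 6 + 1/(L*f)
G(5, a(5))*(16 + z) = (6 + 1/(5*5))*(16 + 4) = (6 + (⅕)*(⅕))*20 = (6 + 1/25)*20 = (151/25)*20 = 604/5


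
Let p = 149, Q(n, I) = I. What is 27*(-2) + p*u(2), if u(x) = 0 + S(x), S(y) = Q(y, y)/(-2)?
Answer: -203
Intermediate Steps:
S(y) = -y/2 (S(y) = y/(-2) = y*(-½) = -y/2)
u(x) = -x/2 (u(x) = 0 - x/2 = -x/2)
27*(-2) + p*u(2) = 27*(-2) + 149*(-½*2) = -54 + 149*(-1) = -54 - 149 = -203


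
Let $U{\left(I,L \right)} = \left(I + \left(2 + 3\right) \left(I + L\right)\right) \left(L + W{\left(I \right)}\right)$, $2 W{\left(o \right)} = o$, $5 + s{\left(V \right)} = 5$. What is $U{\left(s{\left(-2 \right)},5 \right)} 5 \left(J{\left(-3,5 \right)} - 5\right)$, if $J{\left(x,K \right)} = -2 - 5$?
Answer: $-7500$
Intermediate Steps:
$J{\left(x,K \right)} = -7$
$s{\left(V \right)} = 0$ ($s{\left(V \right)} = -5 + 5 = 0$)
$W{\left(o \right)} = \frac{o}{2}$
$U{\left(I,L \right)} = \left(L + \frac{I}{2}\right) \left(5 L + 6 I\right)$ ($U{\left(I,L \right)} = \left(I + \left(2 + 3\right) \left(I + L\right)\right) \left(L + \frac{I}{2}\right) = \left(I + 5 \left(I + L\right)\right) \left(L + \frac{I}{2}\right) = \left(I + \left(5 I + 5 L\right)\right) \left(L + \frac{I}{2}\right) = \left(5 L + 6 I\right) \left(L + \frac{I}{2}\right) = \left(L + \frac{I}{2}\right) \left(5 L + 6 I\right)$)
$U{\left(s{\left(-2 \right)},5 \right)} 5 \left(J{\left(-3,5 \right)} - 5\right) = \left(3 \cdot 0^{2} + 5 \cdot 5^{2} + \frac{17}{2} \cdot 0 \cdot 5\right) 5 \left(-7 - 5\right) = \left(3 \cdot 0 + 5 \cdot 25 + 0\right) 5 \left(-12\right) = \left(0 + 125 + 0\right) 5 \left(-12\right) = 125 \cdot 5 \left(-12\right) = 625 \left(-12\right) = -7500$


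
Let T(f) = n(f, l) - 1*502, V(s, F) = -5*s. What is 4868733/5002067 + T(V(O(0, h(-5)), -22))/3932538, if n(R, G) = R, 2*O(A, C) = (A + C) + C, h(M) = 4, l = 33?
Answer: 3190644409230/3278469759341 ≈ 0.97321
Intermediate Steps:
O(A, C) = C + A/2 (O(A, C) = ((A + C) + C)/2 = (A + 2*C)/2 = C + A/2)
T(f) = -502 + f (T(f) = f - 1*502 = f - 502 = -502 + f)
4868733/5002067 + T(V(O(0, h(-5)), -22))/3932538 = 4868733/5002067 + (-502 - 5*(4 + (1/2)*0))/3932538 = 4868733*(1/5002067) + (-502 - 5*(4 + 0))*(1/3932538) = 4868733/5002067 + (-502 - 5*4)*(1/3932538) = 4868733/5002067 + (-502 - 20)*(1/3932538) = 4868733/5002067 - 522*1/3932538 = 4868733/5002067 - 87/655423 = 3190644409230/3278469759341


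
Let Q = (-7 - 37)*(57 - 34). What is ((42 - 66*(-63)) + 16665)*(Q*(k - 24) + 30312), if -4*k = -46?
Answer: 896402130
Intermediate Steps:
k = 23/2 (k = -1/4*(-46) = 23/2 ≈ 11.500)
Q = -1012 (Q = -44*23 = -1012)
((42 - 66*(-63)) + 16665)*(Q*(k - 24) + 30312) = ((42 - 66*(-63)) + 16665)*(-1012*(23/2 - 24) + 30312) = ((42 + 4158) + 16665)*(-1012*(-25/2) + 30312) = (4200 + 16665)*(12650 + 30312) = 20865*42962 = 896402130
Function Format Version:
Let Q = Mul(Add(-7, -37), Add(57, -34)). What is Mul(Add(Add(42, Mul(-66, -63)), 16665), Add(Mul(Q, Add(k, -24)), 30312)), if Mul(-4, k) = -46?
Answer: 896402130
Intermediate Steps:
k = Rational(23, 2) (k = Mul(Rational(-1, 4), -46) = Rational(23, 2) ≈ 11.500)
Q = -1012 (Q = Mul(-44, 23) = -1012)
Mul(Add(Add(42, Mul(-66, -63)), 16665), Add(Mul(Q, Add(k, -24)), 30312)) = Mul(Add(Add(42, Mul(-66, -63)), 16665), Add(Mul(-1012, Add(Rational(23, 2), -24)), 30312)) = Mul(Add(Add(42, 4158), 16665), Add(Mul(-1012, Rational(-25, 2)), 30312)) = Mul(Add(4200, 16665), Add(12650, 30312)) = Mul(20865, 42962) = 896402130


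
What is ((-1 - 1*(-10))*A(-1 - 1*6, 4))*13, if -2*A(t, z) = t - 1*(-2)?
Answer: 585/2 ≈ 292.50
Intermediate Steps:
A(t, z) = -1 - t/2 (A(t, z) = -(t - 1*(-2))/2 = -(t + 2)/2 = -(2 + t)/2 = -1 - t/2)
((-1 - 1*(-10))*A(-1 - 1*6, 4))*13 = ((-1 - 1*(-10))*(-1 - (-1 - 1*6)/2))*13 = ((-1 + 10)*(-1 - (-1 - 6)/2))*13 = (9*(-1 - 1/2*(-7)))*13 = (9*(-1 + 7/2))*13 = (9*(5/2))*13 = (45/2)*13 = 585/2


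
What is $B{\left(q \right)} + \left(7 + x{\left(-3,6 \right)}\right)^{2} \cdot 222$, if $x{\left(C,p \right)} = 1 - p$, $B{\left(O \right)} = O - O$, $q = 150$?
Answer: $888$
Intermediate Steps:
$B{\left(O \right)} = 0$
$B{\left(q \right)} + \left(7 + x{\left(-3,6 \right)}\right)^{2} \cdot 222 = 0 + \left(7 + \left(1 - 6\right)\right)^{2} \cdot 222 = 0 + \left(7 - 5\right)^{2} \cdot 222 = 0 + 2^{2} \cdot 222 = 0 + 4 \cdot 222 = 0 + 888 = 888$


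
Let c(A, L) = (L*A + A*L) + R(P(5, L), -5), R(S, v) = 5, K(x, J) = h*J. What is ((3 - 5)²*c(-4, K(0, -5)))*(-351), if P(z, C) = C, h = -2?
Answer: 105300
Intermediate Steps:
K(x, J) = -2*J
c(A, L) = 5 + 2*A*L (c(A, L) = (L*A + A*L) + 5 = (A*L + A*L) + 5 = 2*A*L + 5 = 5 + 2*A*L)
((3 - 5)²*c(-4, K(0, -5)))*(-351) = ((3 - 5)²*(5 + 2*(-4)*(-2*(-5))))*(-351) = ((-2)²*(5 + 2*(-4)*10))*(-351) = (4*(5 - 80))*(-351) = (4*(-75))*(-351) = -300*(-351) = 105300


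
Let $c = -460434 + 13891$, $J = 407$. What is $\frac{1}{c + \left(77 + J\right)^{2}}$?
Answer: $- \frac{1}{212287} \approx -4.7106 \cdot 10^{-6}$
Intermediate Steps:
$c = -446543$
$\frac{1}{c + \left(77 + J\right)^{2}} = \frac{1}{-446543 + \left(77 + 407\right)^{2}} = \frac{1}{-446543 + 484^{2}} = \frac{1}{-446543 + 234256} = \frac{1}{-212287} = - \frac{1}{212287}$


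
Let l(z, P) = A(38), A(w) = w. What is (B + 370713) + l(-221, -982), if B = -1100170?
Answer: -729419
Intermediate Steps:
l(z, P) = 38
(B + 370713) + l(-221, -982) = (-1100170 + 370713) + 38 = -729457 + 38 = -729419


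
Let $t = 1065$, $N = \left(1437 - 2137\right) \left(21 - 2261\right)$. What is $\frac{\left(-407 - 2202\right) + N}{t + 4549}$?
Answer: $\frac{1565391}{5614} \approx 278.84$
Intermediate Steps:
$N = 1568000$ ($N = \left(-700\right) \left(-2240\right) = 1568000$)
$\frac{\left(-407 - 2202\right) + N}{t + 4549} = \frac{\left(-407 - 2202\right) + 1568000}{1065 + 4549} = \frac{-2609 + 1568000}{5614} = 1565391 \cdot \frac{1}{5614} = \frac{1565391}{5614}$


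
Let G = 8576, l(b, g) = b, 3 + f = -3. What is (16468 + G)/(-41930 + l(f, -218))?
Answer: -6261/10484 ≈ -0.59720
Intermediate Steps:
f = -6 (f = -3 - 3 = -6)
(16468 + G)/(-41930 + l(f, -218)) = (16468 + 8576)/(-41930 - 6) = 25044/(-41936) = 25044*(-1/41936) = -6261/10484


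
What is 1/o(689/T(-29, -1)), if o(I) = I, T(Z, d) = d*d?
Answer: 1/689 ≈ 0.0014514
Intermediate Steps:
T(Z, d) = d²
1/o(689/T(-29, -1)) = 1/(689/((-1)²)) = 1/(689/1) = 1/(689*1) = 1/689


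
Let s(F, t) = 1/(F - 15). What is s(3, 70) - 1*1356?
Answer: -16273/12 ≈ -1356.1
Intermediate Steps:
s(F, t) = 1/(-15 + F)
s(3, 70) - 1*1356 = 1/(-15 + 3) - 1*1356 = 1/(-12) - 1356 = -1/12 - 1356 = -16273/12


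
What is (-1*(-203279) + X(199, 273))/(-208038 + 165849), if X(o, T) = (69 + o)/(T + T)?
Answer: -55495301/11517597 ≈ -4.8183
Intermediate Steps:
X(o, T) = (69 + o)/(2*T) (X(o, T) = (69 + o)/((2*T)) = (69 + o)*(1/(2*T)) = (69 + o)/(2*T))
(-1*(-203279) + X(199, 273))/(-208038 + 165849) = (-1*(-203279) + (1/2)*(69 + 199)/273)/(-208038 + 165849) = (203279 + (1/2)*(1/273)*268)/(-42189) = (203279 + 134/273)*(-1/42189) = (55495301/273)*(-1/42189) = -55495301/11517597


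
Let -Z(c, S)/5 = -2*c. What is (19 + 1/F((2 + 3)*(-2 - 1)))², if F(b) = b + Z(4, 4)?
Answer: 226576/625 ≈ 362.52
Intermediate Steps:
Z(c, S) = 10*c (Z(c, S) = -(-10)*c = 10*c)
F(b) = 40 + b (F(b) = b + 10*4 = b + 40 = 40 + b)
(19 + 1/F((2 + 3)*(-2 - 1)))² = (19 + 1/(40 + (2 + 3)*(-2 - 1)))² = (19 + 1/(40 + 5*(-3)))² = (19 + 1/(40 - 15))² = (19 + 1/25)² = (476/25)² = 226576/625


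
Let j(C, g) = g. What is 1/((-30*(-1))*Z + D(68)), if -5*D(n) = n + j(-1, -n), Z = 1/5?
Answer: ⅙ ≈ 0.16667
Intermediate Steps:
Z = ⅕ ≈ 0.20000
D(n) = 0 (D(n) = -(n - n)/5 = -⅕*0 = 0)
1/((-30*(-1))*Z + D(68)) = 1/(-30*(-1)*(⅕) + 0) = 1/(-5*(-6)*(⅕) + 0) = 1/(30*(⅕) + 0) = 1/(6 + 0) = 1/6 = ⅙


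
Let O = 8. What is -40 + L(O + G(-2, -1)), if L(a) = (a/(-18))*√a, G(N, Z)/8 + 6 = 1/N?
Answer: -40 + 44*I*√11/9 ≈ -40.0 + 16.215*I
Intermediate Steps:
G(N, Z) = -48 + 8/N (G(N, Z) = -48 + 8*(1/N) = -48 + 8/N)
L(a) = -a^(3/2)/18 (L(a) = (a*(-1/18))*√a = (-a/18)*√a = -a^(3/2)/18)
-40 + L(O + G(-2, -1)) = -40 - (8 + (-48 + 8/(-2)))^(3/2)/18 = -40 - (8 + (-48 + 8*(-½)))^(3/2)/18 = -40 - (8 + (-48 - 4))^(3/2)/18 = -40 - (8 - 52)^(3/2)/18 = -40 - (-44)*I*√11/9 = -40 + 44*I*√11/9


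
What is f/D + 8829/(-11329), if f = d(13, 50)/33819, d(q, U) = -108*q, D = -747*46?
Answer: -190001171599/243801858653 ≈ -0.77933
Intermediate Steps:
D = -34362
f = -468/11273 (f = -108*13/33819 = -1404*1/33819 = -468/11273 ≈ -0.041515)
f/D + 8829/(-11329) = -468/11273/(-34362) + 8829/(-11329) = -468/11273*(-1/34362) + 8829*(-1/11329) = 26/21520157 - 8829/11329 = -190001171599/243801858653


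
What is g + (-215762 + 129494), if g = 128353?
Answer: 42085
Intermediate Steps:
g + (-215762 + 129494) = 128353 + (-215762 + 129494) = 128353 - 86268 = 42085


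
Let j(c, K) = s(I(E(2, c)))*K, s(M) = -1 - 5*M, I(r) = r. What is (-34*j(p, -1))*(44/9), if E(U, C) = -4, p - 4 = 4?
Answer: 28424/9 ≈ 3158.2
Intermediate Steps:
p = 8 (p = 4 + 4 = 8)
j(c, K) = 19*K (j(c, K) = (-1 - 5*(-4))*K = (-1 + 20)*K = 19*K)
(-34*j(p, -1))*(44/9) = (-646*(-1))*(44/9) = (-34*(-19))*(44*(⅑)) = 646*(44/9) = 28424/9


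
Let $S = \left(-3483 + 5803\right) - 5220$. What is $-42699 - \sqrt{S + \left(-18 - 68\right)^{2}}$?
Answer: $-42699 - 4 \sqrt{281} \approx -42766.0$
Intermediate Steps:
$S = -2900$ ($S = 2320 - 5220 = -2900$)
$-42699 - \sqrt{S + \left(-18 - 68\right)^{2}} = -42699 - \sqrt{-2900 + \left(-18 - 68\right)^{2}} = -42699 - \sqrt{-2900 + \left(-86\right)^{2}} = -42699 - \sqrt{-2900 + 7396} = -42699 - \sqrt{4496} = -42699 - 4 \sqrt{281}$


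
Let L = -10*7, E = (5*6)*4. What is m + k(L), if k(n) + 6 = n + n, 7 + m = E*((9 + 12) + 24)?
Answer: 5247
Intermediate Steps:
E = 120 (E = 30*4 = 120)
L = -70
m = 5393 (m = -7 + 120*((9 + 12) + 24) = -7 + 120*(21 + 24) = -7 + 120*45 = -7 + 5400 = 5393)
k(n) = -6 + 2*n (k(n) = -6 + (n + n) = -6 + 2*n)
m + k(L) = 5393 + (-6 + 2*(-70)) = 5393 + (-6 - 140) = 5393 - 146 = 5247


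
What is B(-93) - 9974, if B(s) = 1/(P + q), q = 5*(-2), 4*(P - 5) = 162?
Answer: -708152/71 ≈ -9974.0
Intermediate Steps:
P = 91/2 (P = 5 + (1/4)*162 = 5 + 81/2 = 91/2 ≈ 45.500)
q = -10
B(s) = 2/71 (B(s) = 1/(91/2 - 10) = 1/(71/2) = 2/71)
B(-93) - 9974 = 2/71 - 9974 = -708152/71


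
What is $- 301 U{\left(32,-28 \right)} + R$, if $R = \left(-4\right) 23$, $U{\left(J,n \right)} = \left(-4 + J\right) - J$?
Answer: $1112$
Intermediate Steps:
$U{\left(J,n \right)} = -4$
$R = -92$
$- 301 U{\left(32,-28 \right)} + R = \left(-301\right) \left(-4\right) - 92 = 1204 - 92 = 1112$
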